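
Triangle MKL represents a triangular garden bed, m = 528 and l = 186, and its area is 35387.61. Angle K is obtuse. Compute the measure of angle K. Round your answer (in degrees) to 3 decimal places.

From area = ½·l·m·sin K, we get sin K = 2·area/(l·m) ≈ 0.72067.
Taking the obtuse solution, ∠K ≈ 133.89°.

133.890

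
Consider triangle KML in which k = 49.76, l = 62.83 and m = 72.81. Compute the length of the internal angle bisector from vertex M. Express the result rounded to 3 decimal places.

By the law of cosines, cos M = (l² + k² − m²) / (2·l·k) ≈ 0.17950, so ∠M ≈ 1.390 rad.
The bisector from M has length 2·l·k·cos(∠M/2)/(l+k) ≈ 42.649.

t_M ≈ 42.649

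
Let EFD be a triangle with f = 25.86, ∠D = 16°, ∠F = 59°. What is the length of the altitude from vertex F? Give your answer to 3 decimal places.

h_F ≈ 8.032

The third angle is ∠E = 180° − ∠F − ∠D = 105.00°.
Law of sines: e = f·sin E/sin F ≈ 29.141.
Law of sines: d = f·sin D/sin F ≈ 8.3157.
Area = ½·f·e·sin D ≈ 103.86.
The altitude from F has length 2·area/f ≈ 8.0324.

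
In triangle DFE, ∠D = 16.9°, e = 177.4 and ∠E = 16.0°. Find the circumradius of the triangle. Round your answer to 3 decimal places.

The third angle is ∠F = 180° − ∠E − ∠D = 147.10°.
Law of sines: d = e·sin D/sin E ≈ 187.1.
Law of sines: f = e·sin F/sin E ≈ 349.59.
Circumradius = e/(2 sin E) ≈ 321.8.

R ≈ 321.800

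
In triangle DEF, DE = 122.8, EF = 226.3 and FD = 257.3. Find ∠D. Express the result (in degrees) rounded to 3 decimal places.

By the law of cosines, cos D = (FD² + DE² − EF²) / (2·FD·DE) ≈ 0.47587, so ∠D ≈ 61.58°.

∠D ≈ 61.584°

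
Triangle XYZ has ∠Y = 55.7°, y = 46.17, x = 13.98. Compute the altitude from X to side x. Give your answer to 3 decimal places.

Law of sines: sin X = x·sin Y/y ≈ 0.25014.
Since y ≥ x, only the acute value applies: ∠X ≈ 14.49°.
Then ∠Z = 180° − ∠Y − ∠X ≈ 109.81°.
Law of sines gives z = y·sin Z/sin Y ≈ 52.58.
Area = ½·y·x·sin Z ≈ 303.62.
The altitude from X has length 2·area/x ≈ 43.437.

43.437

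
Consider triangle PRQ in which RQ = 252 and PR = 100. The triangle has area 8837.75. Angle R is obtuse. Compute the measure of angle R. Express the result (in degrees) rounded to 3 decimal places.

∠R ≈ 135.460°

From area = ½·PR·RQ·sin R, we get sin R = 2·area/(PR·RQ) ≈ 0.70141.
Taking the obtuse solution, ∠R ≈ 135.46°.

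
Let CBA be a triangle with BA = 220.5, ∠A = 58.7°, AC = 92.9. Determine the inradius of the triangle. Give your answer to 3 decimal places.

By the law of cosines, CB² = BA² + AC² − 2·BA·AC·cos A = 35967, so CB ≈ 189.65.
Area = ½·BA·AC·sin A ≈ 8751.6.
Semiperimeter s = (220.5+92.9+189.65)/2 = 251.52.
Inradius = area/s = 8751.6/251.52 ≈ 34.794.

r ≈ 34.794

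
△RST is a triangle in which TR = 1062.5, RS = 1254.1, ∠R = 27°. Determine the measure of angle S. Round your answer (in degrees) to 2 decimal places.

By the law of cosines, ST² = TR² + RS² − 2·TR·RS·cos R = 3.2717e+05, so ST ≈ 571.99.
Law of cosines again: cos S = (RS² + ST² − TR²)/(2·RS·ST) ≈ 0.53743, so ∠S ≈ 57.49°.

∠S ≈ 57.49°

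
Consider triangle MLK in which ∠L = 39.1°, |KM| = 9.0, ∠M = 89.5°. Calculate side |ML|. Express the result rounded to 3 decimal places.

The third angle is ∠K = 180° − ∠M − ∠L = 51.40°.
Law of sines: |ML| = |KM|·sin K/sin L ≈ 11.153.

11.153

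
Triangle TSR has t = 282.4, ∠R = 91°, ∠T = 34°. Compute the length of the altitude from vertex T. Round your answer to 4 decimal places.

The third angle is ∠S = 180° − ∠R − ∠T = 55.00°.
Law of sines: s = t·sin S/sin T ≈ 413.68.
Law of sines: r = t·sin R/sin T ≈ 504.94.
Area = ½·t·s·sin R ≈ 58403.
The altitude from T has length 2·area/t ≈ 413.62.

413.6199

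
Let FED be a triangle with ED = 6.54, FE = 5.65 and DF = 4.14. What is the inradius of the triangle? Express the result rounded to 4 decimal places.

1.4194

Semiperimeter s = (6.54 + 4.14 + 5.65)/2 = 8.165.
Heron's formula: area = √(8.165·1.625·4.025·2.515) ≈ 11.589.
Inradius = area/s = 11.589/8.165 ≈ 1.4194.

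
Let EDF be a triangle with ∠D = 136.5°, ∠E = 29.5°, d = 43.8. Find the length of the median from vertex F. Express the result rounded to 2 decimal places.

m_F ≈ 37.29

The third angle is ∠F = 180° − ∠E − ∠D = 14.00°.
Law of sines: e = d·sin E/sin D ≈ 31.333.
Law of sines: f = d·sin F/sin D ≈ 15.393.
Median from F: ½√(2·e² + 2·d² − f²) ≈ 37.294.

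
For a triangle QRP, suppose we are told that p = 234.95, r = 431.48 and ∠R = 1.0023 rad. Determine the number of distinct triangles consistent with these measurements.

p·sin R = 234.95·sin(1.0023 rad) ≈ 198.
Since r ≥ p, exactly one triangle exists.

1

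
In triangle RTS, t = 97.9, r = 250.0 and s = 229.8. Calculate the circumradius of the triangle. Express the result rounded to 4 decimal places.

By the law of cosines, cos R = (t² + s² − r²) / (2·t·s) ≈ -0.00239, so ∠R ≈ 90.14°.
Circumradius = r/(2 sin R) ≈ 125.

125.0004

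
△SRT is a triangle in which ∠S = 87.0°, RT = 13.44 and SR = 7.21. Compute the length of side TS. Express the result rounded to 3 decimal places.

Law of sines: sin T = SR·sin S/RT ≈ 0.53572.
Since RT ≥ SR, only the acute value applies: ∠T ≈ 32.39°.
Then ∠R = 180° − ∠S − ∠T ≈ 60.61°.
Law of sines gives TS = RT·sin R/sin S ≈ 11.726.

11.726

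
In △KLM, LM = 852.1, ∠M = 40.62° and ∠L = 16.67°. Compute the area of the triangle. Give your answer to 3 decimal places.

80577.854

The third angle is ∠K = 180° − ∠L − ∠M = 122.71°.
Law of sines: MK = LM·sin L/sin K ≈ 290.5.
Law of sines: KL = LM·sin M/sin K ≈ 659.31.
Area = ½·LM·MK·sin M ≈ 80578.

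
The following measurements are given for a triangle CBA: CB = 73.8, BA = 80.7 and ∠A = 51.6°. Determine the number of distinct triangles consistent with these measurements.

BA·sin A = 80.7·sin(51.6°) ≈ 63.24.
Since BA sin A < CB < BA (63.24 < 73.8 < 80.7), two triangles exist.

2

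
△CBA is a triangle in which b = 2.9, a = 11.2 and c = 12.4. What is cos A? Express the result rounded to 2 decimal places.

0.51

By the law of cosines, cos A = (c² + b² − a²) / (2·c·b) ≈ 0.51071, so ∠A ≈ 59.29°.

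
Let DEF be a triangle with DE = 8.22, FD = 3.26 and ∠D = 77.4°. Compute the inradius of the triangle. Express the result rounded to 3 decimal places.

By the law of cosines, EF² = FD² + DE² − 2·FD·DE·cos D = 66.505, so EF ≈ 8.155.
Area = ½·FD·DE·sin D ≈ 13.076.
Semiperimeter s = (8.155+3.26+8.22)/2 = 9.8175.
Inradius = area/s = 13.076/9.8175 ≈ 1.3319.

1.332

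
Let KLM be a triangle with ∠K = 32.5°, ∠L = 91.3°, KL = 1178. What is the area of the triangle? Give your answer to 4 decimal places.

The third angle is ∠M = 180° − ∠K − ∠L = 56.20°.
Law of sines: LM = KL·sin K/sin M ≈ 761.67.
Law of sines: MK = KL·sin L/sin M ≈ 1417.2.
Area = ½·KL·LM·sin L ≈ 4.4851e+05.

area ≈ 448510.2828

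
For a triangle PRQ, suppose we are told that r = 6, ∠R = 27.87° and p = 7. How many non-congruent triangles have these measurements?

2

p·sin R = 7·sin(27.87°) ≈ 3.272.
Since p sin R < r < p (3.272 < 6 < 7), two triangles exist.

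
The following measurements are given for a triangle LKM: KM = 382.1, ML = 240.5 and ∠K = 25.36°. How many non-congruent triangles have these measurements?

KM·sin K = 382.1·sin(25.36°) ≈ 163.7.
Since KM sin K < ML < KM (163.7 < 240.5 < 382.1), two triangles exist.

2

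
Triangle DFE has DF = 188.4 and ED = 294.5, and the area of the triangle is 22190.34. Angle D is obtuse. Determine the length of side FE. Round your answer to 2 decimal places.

434.54

From area = ½·ED·DF·sin D, we get sin D = 2·area/(ED·DF) ≈ 0.79989.
Taking the obtuse solution, ∠D ≈ 126.88°.
Law of cosines then gives FE ≈ 434.54.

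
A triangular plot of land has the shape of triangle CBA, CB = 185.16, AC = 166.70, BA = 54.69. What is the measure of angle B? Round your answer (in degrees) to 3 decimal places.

By the law of cosines, cos B = (CB² + BA² − AC²) / (2·CB·BA) ≈ 0.46840, so ∠B ≈ 62.07°.

62.070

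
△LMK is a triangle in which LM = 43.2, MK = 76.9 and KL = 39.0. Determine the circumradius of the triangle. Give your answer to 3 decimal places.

R ≈ 58.106

By the law of cosines, cos L = (KL² + LM² − MK²) / (2·KL·LM) ≈ -0.74975, so ∠L ≈ 138.57°.
Circumradius = MK/(2 sin L) ≈ 58.106.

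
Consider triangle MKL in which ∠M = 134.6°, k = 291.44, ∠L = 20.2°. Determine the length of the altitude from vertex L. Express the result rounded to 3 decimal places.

The third angle is ∠K = 180° − ∠L − ∠M = 25.20°.
Law of sines: m = k·sin M/sin K ≈ 487.37.
Law of sines: l = k·sin L/sin K ≈ 236.35.
Area = ½·k·m·sin L ≈ 24523.
The altitude from L has length 2·area/l ≈ 207.51.

207.513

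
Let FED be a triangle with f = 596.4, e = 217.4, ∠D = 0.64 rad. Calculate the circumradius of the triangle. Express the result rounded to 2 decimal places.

R ≈ 369.68

By the law of cosines, d² = f² + e² − 2·f·e·cos D = 1.9496e+05, so d ≈ 441.54.
Area = ½·f·e·sin D ≈ 38715.
Circumradius = d/(2 sin D) ≈ 369.68.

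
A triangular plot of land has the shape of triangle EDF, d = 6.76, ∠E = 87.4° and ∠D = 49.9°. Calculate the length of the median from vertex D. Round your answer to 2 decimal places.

The third angle is ∠F = 180° − ∠E − ∠D = 42.70°.
Law of sines: e = d·sin E/sin D ≈ 8.8284.
Law of sines: f = d·sin F/sin D ≈ 5.9932.
Median from D: ½√(2·f² + 2·e² − d²) ≈ 6.7458.

6.75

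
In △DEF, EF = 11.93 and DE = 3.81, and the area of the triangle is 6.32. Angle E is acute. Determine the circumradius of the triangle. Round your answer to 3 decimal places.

From area = ½·DE·EF·sin E, we get sin E = 2·area/(DE·EF) ≈ 0.27809.
Taking the acute solution, ∠E ≈ 16.15°.
Law of cosines then gives FD ≈ 8.3379.
Circumradius = FD/(2 sin E) ≈ 14.991.

R ≈ 14.991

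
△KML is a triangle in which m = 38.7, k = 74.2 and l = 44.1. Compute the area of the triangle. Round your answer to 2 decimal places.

Semiperimeter s = (74.2 + 38.7 + 44.1)/2 = 78.5.
Heron's formula: area = √(78.5·4.3·39.8·34.4) ≈ 679.81.

area ≈ 679.81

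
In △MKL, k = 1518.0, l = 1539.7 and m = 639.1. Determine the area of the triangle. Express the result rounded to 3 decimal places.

area ≈ 477477.972

Semiperimeter s = (639.1 + 1518 + 1539.7)/2 = 1848.4.
Heron's formula: area = √(1848.4·1209.3·330.4·308.7) ≈ 4.7748e+05.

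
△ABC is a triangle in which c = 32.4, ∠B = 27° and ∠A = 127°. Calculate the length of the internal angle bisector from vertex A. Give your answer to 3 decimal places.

The third angle is ∠C = 180° − ∠A − ∠B = 26.00°.
Law of sines: a = c·sin A/sin C ≈ 59.027.
Law of sines: b = c·sin B/sin C ≈ 33.554.
The bisector from A has length 2·b·c·cos(∠A/2)/(b+c) ≈ 14.71.

t_A ≈ 14.710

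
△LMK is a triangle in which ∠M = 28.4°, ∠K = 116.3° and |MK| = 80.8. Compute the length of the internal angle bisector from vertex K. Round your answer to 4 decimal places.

The third angle is ∠L = 180° − ∠M − ∠K = 35.30°.
Law of sines: |KL| = |MK|·sin M/sin L ≈ 66.505.
Law of sines: |LM| = |MK|·sin K/sin L ≈ 125.35.
The bisector from K has length 2·|MK|·|KL|·cos(∠K/2)/(|MK|+|KL|) ≈ 38.5.

t_K ≈ 38.5002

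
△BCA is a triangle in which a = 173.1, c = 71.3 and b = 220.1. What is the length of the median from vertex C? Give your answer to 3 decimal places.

194.764

Median from C: ½√(2·a² + 2·b² − c²) ≈ 194.76.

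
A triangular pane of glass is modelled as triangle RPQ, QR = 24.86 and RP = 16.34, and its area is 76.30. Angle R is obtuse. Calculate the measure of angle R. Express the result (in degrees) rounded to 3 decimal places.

From area = ½·QR·RP·sin R, we get sin R = 2·area/(QR·RP) ≈ 0.37567.
Taking the obtuse solution, ∠R ≈ 157.93°.

∠R ≈ 157.935°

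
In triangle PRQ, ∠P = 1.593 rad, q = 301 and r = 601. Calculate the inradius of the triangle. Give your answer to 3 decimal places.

By the law of cosines, p² = r² + q² − 2·r·q·cos P = 4.5983e+05, so p ≈ 678.11.
Area = ½·r·q·sin P ≈ 90428.
Semiperimeter s = (678.11+601+301)/2 = 790.06.
Inradius = area/s = 90428/790.06 ≈ 114.46.

114.458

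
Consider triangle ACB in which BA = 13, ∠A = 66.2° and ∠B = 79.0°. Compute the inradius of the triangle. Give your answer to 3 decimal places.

4.732

The third angle is ∠C = 180° − ∠B − ∠A = 34.80°.
Law of sines: CB = BA·sin A/sin C ≈ 20.841.
Law of sines: AC = BA·sin B/sin C ≈ 22.36.
Area = ½·BA·CB·sin B ≈ 132.98.
Semiperimeter s = (20.841+13+22.36)/2 = 28.101.
Inradius = area/s = 132.98/28.101 ≈ 4.7323.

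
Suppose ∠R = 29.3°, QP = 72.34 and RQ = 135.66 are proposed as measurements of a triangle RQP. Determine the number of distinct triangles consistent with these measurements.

RQ·sin R = 135.66·sin(29.3°) ≈ 66.39.
Since RQ sin R < QP < RQ (66.39 < 72.34 < 135.66), two triangles exist.

2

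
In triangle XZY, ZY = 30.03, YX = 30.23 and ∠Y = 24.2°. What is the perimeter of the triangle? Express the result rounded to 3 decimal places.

perimeter ≈ 72.893

By the law of cosines, XZ² = ZY² + YX² − 2·ZY·YX·cos Y = 159.6, so XZ ≈ 12.633.
Semiperimeter s = (30.03+30.23+12.633)/2 = 36.447.
Perimeter = 30.03 + 30.23 + 12.633 = 72.893.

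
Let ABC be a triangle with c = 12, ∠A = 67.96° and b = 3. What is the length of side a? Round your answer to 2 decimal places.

11.22

By the law of cosines, a² = b² + c² − 2·b·c·cos A = 125.98, so a ≈ 11.224.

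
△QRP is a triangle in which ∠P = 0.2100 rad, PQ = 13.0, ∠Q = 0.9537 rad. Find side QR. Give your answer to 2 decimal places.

2.95

The third angle is ∠R = π − ∠P − ∠Q = 1.9779 rad.
Law of sines: QR = PQ·sin P/sin R ≈ 2.9512.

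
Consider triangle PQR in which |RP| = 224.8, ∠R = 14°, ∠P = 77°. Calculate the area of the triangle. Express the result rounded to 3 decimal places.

The third angle is ∠Q = 180° − ∠R − ∠P = 89.00°.
Law of sines: |QR| = |RP|·sin P/sin Q ≈ 219.07.
Law of sines: |PQ| = |RP|·sin R/sin Q ≈ 54.392.
Area = ½·|RP|·|QR|·sin R ≈ 5957.

area ≈ 5957.004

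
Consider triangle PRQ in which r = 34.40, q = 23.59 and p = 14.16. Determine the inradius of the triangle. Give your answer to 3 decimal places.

Semiperimeter s = (14.16 + 34.4 + 23.59)/2 = 36.075.
Heron's formula: area = √(36.075·21.915·1.675·12.485) ≈ 128.58.
Inradius = area/s = 128.58/36.075 ≈ 3.5643.

3.564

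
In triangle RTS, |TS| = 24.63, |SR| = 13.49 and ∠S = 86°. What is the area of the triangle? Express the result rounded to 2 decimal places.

Area = ½·|TS|·|SR|·sin S ≈ 165.72.

165.72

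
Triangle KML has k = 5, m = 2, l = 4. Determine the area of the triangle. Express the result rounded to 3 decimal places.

Semiperimeter s = (5 + 2 + 4)/2 = 5.5.
Heron's formula: area = √(5.5·0.5·3.5·1.5) ≈ 3.7997.

area ≈ 3.800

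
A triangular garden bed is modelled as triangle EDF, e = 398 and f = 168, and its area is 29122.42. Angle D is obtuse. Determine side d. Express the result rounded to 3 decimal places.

502.299

From area = ½·f·e·sin D, we get sin D = 2·area/(f·e) ≈ 0.87109.
Taking the obtuse solution, ∠D ≈ 119.41°.
Law of cosines then gives d ≈ 502.3.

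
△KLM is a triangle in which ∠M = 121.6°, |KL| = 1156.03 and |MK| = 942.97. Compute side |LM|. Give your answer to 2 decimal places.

337.37

Law of sines: sin L = |MK|·sin M/|KL| ≈ 0.69475.
Since |KL| ≥ |MK|, only the acute value applies: ∠L ≈ 44.01°.
Then ∠K = 180° − ∠M − ∠L ≈ 14.39°.
Law of sines gives |LM| = |KL|·sin K/sin M ≈ 337.37.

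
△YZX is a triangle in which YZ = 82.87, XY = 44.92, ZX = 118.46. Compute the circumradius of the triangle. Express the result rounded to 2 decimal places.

81.98

By the law of cosines, cos Y = (XY² + YZ² − ZX²) / (2·XY·YZ) ≈ -0.69140, so ∠Y ≈ 133.74°.
Circumradius = ZX/(2 sin Y) ≈ 81.983.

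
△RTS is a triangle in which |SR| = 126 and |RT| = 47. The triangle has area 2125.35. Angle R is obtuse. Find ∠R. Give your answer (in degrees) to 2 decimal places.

From area = ½·|SR|·|RT|·sin R, we get sin R = 2·area/(|SR|·|RT|) ≈ 0.71778.
Taking the obtuse solution, ∠R ≈ 134.13°.

134.13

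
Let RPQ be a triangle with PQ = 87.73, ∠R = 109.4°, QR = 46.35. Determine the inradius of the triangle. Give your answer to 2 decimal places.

r ≈ 13.62

Law of sines: sin P = QR·sin R/PQ ≈ 0.49833.
Since PQ ≥ QR, only the acute value applies: ∠P ≈ 29.89°.
Then ∠Q = 180° − ∠R − ∠P ≈ 40.71°.
Law of sines gives RP = PQ·sin Q/sin R ≈ 60.665.
Area = ½·PQ·QR·sin Q ≈ 1326.1.
Semiperimeter s = (87.73+46.35+60.665)/2 = 97.373.
Inradius = area/s = 1326.1/97.373 ≈ 13.619.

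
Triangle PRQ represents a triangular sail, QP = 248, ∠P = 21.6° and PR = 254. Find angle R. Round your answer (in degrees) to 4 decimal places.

∠R ≈ 75.6148°

By the law of cosines, RQ² = QP² + PR² − 2·QP·PR·cos P = 8883, so RQ ≈ 94.25.
Law of cosines again: cos R = (PR² + RQ² − QP²)/(2·PR·RQ) ≈ 0.24844, so ∠R ≈ 75.61°.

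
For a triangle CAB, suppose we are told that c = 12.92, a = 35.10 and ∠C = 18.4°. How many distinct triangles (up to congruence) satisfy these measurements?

a·sin C = 35.10·sin(18.4°) ≈ 11.08.
Since a sin C < c < a (11.08 < 12.92 < 35.10), two triangles exist.

2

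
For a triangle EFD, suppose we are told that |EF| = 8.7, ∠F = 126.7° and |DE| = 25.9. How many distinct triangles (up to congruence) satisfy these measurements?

|EF|·sin F = 8.7·sin(126.7°) ≈ 6.975.
Since ∠F is not acute, a triangle exists only if |DE| > |EF|; here |DE| > |EF|, so there is exactly one triangle.

1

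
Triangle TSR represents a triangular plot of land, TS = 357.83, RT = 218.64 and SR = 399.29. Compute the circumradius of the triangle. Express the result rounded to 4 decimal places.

By the law of cosines, cos T = (RT² + TS² − SR²) / (2·RT·TS) ≈ 0.10490, so ∠T ≈ 83.98°.
Circumradius = SR/(2 sin T) ≈ 200.75.

200.7525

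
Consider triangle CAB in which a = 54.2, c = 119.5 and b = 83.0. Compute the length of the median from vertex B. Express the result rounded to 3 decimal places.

82.986

Median from B: ½√(2·c² + 2·a² − b²) ≈ 82.986.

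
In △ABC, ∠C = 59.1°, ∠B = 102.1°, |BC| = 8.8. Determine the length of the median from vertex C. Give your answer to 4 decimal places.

The third angle is ∠A = 180° − ∠B − ∠C = 18.80°.
Law of sines: |CA| = |BC|·sin B/sin A ≈ 26.7.
Law of sines: |AB| = |BC|·sin C/sin A ≈ 23.431.
Median from C: ½√(2·|BC|² + 2·|CA|² − |AB|²) ≈ 16.06.

m_C ≈ 16.0597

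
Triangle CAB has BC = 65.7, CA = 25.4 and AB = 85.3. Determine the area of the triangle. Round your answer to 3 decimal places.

Semiperimeter s = (85.3 + 65.7 + 25.4)/2 = 88.2.
Heron's formula: area = √(88.2·2.9·22.5·62.8) ≈ 601.18.

area ≈ 601.180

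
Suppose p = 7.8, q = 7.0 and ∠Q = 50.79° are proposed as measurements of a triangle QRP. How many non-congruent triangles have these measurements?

2

p·sin Q = 7.8·sin(50.79°) ≈ 6.044.
Since p sin Q < q < p (6.044 < 7.0 < 7.8), two triangles exist.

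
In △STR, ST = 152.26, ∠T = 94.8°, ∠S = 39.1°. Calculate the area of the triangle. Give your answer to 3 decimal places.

The third angle is ∠R = 180° − ∠S − ∠T = 46.10°.
Law of sines: TR = ST·sin S/sin R ≈ 133.27.
Law of sines: RS = ST·sin T/sin R ≈ 210.57.
Area = ½·ST·TR·sin T ≈ 10110.

area ≈ 10110.141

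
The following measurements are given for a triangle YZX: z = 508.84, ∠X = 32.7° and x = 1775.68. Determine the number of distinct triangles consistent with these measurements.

z·sin X = 508.84·sin(32.7°) ≈ 274.9.
Since x ≥ z, exactly one triangle exists.

1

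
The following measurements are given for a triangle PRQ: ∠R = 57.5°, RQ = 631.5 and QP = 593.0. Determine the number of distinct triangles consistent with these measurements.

RQ·sin R = 631.5·sin(57.5°) ≈ 532.6.
Since RQ sin R < QP < RQ (532.6 < 593.0 < 631.5), two triangles exist.

2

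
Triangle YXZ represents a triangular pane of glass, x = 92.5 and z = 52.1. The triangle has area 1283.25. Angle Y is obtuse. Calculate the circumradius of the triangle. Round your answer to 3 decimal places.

130.867

From area = ½·x·z·sin Y, we get sin Y = 2·area/(x·z) ≈ 0.53255.
Taking the obtuse solution, ∠Y ≈ 2.580 rad.
Law of cosines then gives y ≈ 139.39.
Circumradius = y/(2 sin Y) ≈ 130.87.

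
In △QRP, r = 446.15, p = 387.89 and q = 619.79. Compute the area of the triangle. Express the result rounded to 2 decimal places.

Semiperimeter s = (619.79 + 446.15 + 387.89)/2 = 726.91.
Heron's formula: area = √(726.91·107.12·280.76·339.02) ≈ 86094.

area ≈ 86094.34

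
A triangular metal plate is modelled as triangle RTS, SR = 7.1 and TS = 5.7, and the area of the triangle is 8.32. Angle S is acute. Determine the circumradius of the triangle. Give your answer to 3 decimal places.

3.672

From area = ½·TS·SR·sin S, we get sin S = 2·area/(TS·SR) ≈ 0.41117.
Taking the acute solution, ∠S ≈ 24.28°.
Law of cosines then gives RT ≈ 3.0197.
Circumradius = RT/(2 sin S) ≈ 3.6721.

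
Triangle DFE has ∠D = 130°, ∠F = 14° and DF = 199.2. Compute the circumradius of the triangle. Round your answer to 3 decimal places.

The third angle is ∠E = 180° − ∠D − ∠F = 36.00°.
Law of sines: FE = DF·sin D/sin E ≈ 259.61.
Law of sines: ED = DF·sin F/sin E ≈ 81.987.
Circumradius = DF/(2 sin E) ≈ 169.45.

R ≈ 169.450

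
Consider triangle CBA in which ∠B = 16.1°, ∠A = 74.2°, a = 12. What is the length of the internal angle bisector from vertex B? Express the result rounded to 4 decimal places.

The third angle is ∠C = 180° − ∠B − ∠A = 89.70°.
Law of sines: c = a·sin C/sin A ≈ 12.471.
Law of sines: b = a·sin B/sin A ≈ 3.4584.
The bisector from B has length 2·a·c·cos(∠B/2)/(a+c) ≈ 12.11.

t_B ≈ 12.1105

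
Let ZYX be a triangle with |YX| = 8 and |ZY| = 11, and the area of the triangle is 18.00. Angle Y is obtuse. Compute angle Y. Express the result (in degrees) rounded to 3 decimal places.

155.852

From area = ½·|ZY|·|YX|·sin Y, we get sin Y = 2·area/(|ZY|·|YX|) ≈ 0.40909.
Taking the obtuse solution, ∠Y ≈ 155.85°.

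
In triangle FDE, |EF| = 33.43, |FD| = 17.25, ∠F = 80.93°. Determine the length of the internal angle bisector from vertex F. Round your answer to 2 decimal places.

t_F ≈ 17.31

By the law of cosines, |DE|² = |EF|² + |FD|² − 2·|EF|·|FD|·cos F = 1233.3, so |DE| ≈ 35.119.
The bisector from F has length 2·|EF|·|FD|·cos(∠F/2)/(|EF|+|FD|) ≈ 17.314.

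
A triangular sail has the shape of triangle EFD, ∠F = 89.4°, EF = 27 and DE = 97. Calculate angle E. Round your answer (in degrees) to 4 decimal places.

Law of sines: sin D = EF·sin F/DE ≈ 0.27834.
Since DE ≥ EF, only the acute value applies: ∠D ≈ 16.16°.
Then ∠E = 180° − ∠F − ∠D ≈ 74.44°.

∠E ≈ 74.4391°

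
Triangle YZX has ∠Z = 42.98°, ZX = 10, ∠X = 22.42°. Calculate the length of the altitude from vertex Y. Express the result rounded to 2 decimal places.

The third angle is ∠Y = 180° − ∠Z − ∠X = 114.60°.
Law of sines: XY = ZX·sin Z/sin Y ≈ 7.498.
Law of sines: YZ = ZX·sin X/sin Y ≈ 4.1947.
Area = ½·ZX·XY·sin X ≈ 14.298.
The altitude from Y has length 2·area/ZX ≈ 2.8597.

h_Y ≈ 2.86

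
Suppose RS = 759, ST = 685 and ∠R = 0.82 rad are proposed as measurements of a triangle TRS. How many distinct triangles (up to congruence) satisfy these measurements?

2

RS·sin R = 759·sin(0.82 rad) ≈ 554.9.
Since RS sin R < ST < RS (554.9 < 685 < 759), two triangles exist.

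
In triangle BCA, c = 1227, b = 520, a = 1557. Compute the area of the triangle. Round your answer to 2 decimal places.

area ≈ 274779.61

Semiperimeter s = (520 + 1227 + 1557)/2 = 1652.
Heron's formula: area = √(1652·1132·425·95) ≈ 2.7478e+05.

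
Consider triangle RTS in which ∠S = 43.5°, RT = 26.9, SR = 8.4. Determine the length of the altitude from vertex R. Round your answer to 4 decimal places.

Law of sines: sin T = SR·sin S/RT ≈ 0.21495.
Since RT ≥ SR, only the acute value applies: ∠T ≈ 12.41°.
Then ∠R = 180° − ∠S − ∠T ≈ 124.09°.
Law of sines gives TS = RT·sin R/sin S ≈ 32.364.
Area = ½·RT·SR·sin R ≈ 93.568.
The altitude from R has length 2·area/TS ≈ 5.7822.

5.7822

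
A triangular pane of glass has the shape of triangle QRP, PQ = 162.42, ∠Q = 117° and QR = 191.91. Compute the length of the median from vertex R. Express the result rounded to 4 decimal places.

By the law of cosines, RP² = PQ² + QR² − 2·PQ·QR·cos Q = 91511, so RP ≈ 302.51.
Median from R: ½√(2·QR² + 2·RP² − PQ²) ≈ 239.95.

m_R ≈ 239.9488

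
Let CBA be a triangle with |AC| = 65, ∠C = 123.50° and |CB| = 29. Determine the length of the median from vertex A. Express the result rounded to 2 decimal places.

By the law of cosines, |BA|² = |AC|² + |CB|² − 2·|AC|·|CB|·cos C = 7146.8, so |BA| ≈ 84.539.
Median from A: ½√(2·|BA|² + 2·|AC|² − |CB|²) ≈ 73.998.

m_A ≈ 74.00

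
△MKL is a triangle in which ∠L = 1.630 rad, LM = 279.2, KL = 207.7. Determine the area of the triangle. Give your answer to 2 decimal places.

Area = ½·KL·LM·sin L ≈ 28944.

area ≈ 28944.12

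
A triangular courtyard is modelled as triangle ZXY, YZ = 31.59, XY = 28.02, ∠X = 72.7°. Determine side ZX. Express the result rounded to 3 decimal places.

Law of sines: sin Z = XY·sin X/YZ ≈ 0.84686.
Since YZ ≥ XY, only the acute value applies: ∠Z ≈ 57.87°.
Then ∠Y = 180° − ∠X − ∠Z ≈ 49.43°.
Law of sines gives ZX = YZ·sin Y/sin X ≈ 25.132.

25.132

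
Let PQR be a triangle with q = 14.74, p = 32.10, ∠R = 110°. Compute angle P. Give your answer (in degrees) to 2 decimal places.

By the law of cosines, r² = p² + q² − 2·p·q·cos R = 1571.3, so r ≈ 39.64.
Law of cosines again: cos P = (q² + r² − p²)/(2·q·r) ≈ 0.64881, so ∠P ≈ 49.55°.

49.55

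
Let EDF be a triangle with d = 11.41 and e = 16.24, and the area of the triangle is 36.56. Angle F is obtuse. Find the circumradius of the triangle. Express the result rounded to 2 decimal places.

From area = ½·e·d·sin F, we get sin F = 2·area/(e·d) ≈ 0.39461.
Taking the obtuse solution, ∠F ≈ 156.76°.
Law of cosines then gives f ≈ 27.101.
Circumradius = f/(2 sin F) ≈ 34.339.

34.34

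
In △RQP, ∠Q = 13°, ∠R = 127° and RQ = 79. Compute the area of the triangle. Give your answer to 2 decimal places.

area ≈ 872.15

The third angle is ∠P = 180° − ∠R − ∠Q = 40.00°.
Law of sines: QP = RQ·sin R/sin P ≈ 98.154.
Law of sines: PR = RQ·sin Q/sin P ≈ 27.647.
Area = ½·RQ·QP·sin Q ≈ 872.15.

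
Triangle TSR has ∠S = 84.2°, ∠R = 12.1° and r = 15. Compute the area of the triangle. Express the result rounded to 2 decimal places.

The third angle is ∠T = 180° − ∠S − ∠R = 83.70°.
Law of sines: t = r·sin T/sin R ≈ 71.126.
Law of sines: s = r·sin S/sin R ≈ 71.192.
Area = ½·r·t·sin S ≈ 530.72.

area ≈ 530.72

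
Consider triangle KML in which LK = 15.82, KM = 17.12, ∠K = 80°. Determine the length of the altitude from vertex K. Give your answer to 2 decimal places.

12.58

By the law of cosines, ML² = LK² + KM² − 2·LK·KM·cos K = 449.31, so ML ≈ 21.197.
Area = ½·LK·KM·sin K ≈ 133.36.
The altitude from K has length 2·area/ML ≈ 12.583.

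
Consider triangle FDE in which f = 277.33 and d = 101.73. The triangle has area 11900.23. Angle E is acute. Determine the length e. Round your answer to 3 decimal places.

From area = ½·f·d·sin E, we get sin E = 2·area/(f·d) ≈ 0.84361.
Taking the acute solution, ∠E ≈ 57.52°.
Law of cosines then gives e ≈ 238.67.

238.668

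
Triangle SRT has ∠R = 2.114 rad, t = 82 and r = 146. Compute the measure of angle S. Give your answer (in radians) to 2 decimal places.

0.53

Law of sines: sin T = t·sin R/r ≈ 0.48080.
Since r ≥ t, only the acute value applies: ∠T ≈ 0.502 rad.
Then ∠S = π − ∠R − ∠T ≈ 0.526 rad.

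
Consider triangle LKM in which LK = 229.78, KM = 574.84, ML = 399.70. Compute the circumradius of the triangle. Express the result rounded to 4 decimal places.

By the law of cosines, cos L = (ML² + LK² − KM²) / (2·ML·LK) ≈ -0.64176, so ∠L ≈ 129.92°.
Circumradius = KM/(2 sin L) ≈ 374.78.

R ≈ 374.7782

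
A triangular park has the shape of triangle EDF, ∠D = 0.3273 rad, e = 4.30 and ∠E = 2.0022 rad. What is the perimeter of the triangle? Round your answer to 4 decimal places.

9.2572

The third angle is ∠F = π − ∠E − ∠D = 0.8121 rad.
Law of sines: d = e·sin D/sin E ≈ 1.5218.
Law of sines: f = e·sin F/sin E ≈ 3.4354.
Semiperimeter s = (4.3+1.5218+3.4354)/2 = 4.6286.
Perimeter = 4.3 + 1.5218 + 3.4354 = 9.2572.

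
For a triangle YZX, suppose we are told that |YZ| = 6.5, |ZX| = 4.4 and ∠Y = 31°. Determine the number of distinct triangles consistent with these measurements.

|YZ|·sin Y = 6.5·sin(31°) ≈ 3.348.
Since |YZ| sin Y < |ZX| < |YZ| (3.348 < 4.4 < 6.5), two triangles exist.

2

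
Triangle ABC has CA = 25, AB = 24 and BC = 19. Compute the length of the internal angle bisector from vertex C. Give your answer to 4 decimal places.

By the law of cosines, cos C = (BC² + CA² − AB²) / (2·BC·CA) ≈ 0.43158, so ∠C ≈ 64.43°.
The bisector from C has length 2·BC·CA·cos(∠C/2)/(BC+CA) ≈ 18.267.

18.2668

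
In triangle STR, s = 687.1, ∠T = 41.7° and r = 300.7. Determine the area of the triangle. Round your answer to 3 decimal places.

Area = ½·r·s·sin T ≈ 68722.

68721.944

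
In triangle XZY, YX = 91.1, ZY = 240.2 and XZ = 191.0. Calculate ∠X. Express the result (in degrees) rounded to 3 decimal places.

By the law of cosines, cos X = (YX² + XZ² − ZY²) / (2·YX·XZ) ≈ -0.37114, so ∠X ≈ 111.79°.

∠X ≈ 111.786°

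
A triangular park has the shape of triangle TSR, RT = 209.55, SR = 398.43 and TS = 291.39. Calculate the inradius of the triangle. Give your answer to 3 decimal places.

65.823

Semiperimeter s = (398.43 + 209.55 + 291.39)/2 = 449.69.
Heron's formula: area = √(449.69·51.255·240.13·158.3) ≈ 29599.
Inradius = area/s = 29599/449.69 ≈ 65.823.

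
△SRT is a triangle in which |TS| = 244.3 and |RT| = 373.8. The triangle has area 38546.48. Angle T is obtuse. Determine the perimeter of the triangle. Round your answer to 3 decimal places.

perimeter ≈ 1163.357

From area = ½·|RT|·|TS|·sin T, we get sin T = 2·area/(|RT|·|TS|) ≈ 0.84421.
Taking the obtuse solution, ∠T ≈ 122.41°.
Law of cosines then gives |SR| ≈ 545.26.
Perimeter = 373.8 + 244.3 + 545.26 = 1163.4.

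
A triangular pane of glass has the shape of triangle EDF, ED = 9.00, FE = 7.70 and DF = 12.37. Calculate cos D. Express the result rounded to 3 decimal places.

0.785

By the law of cosines, cos D = (ED² + DF² − FE²) / (2·ED·DF) ≈ 0.78473, so ∠D ≈ 38.30°.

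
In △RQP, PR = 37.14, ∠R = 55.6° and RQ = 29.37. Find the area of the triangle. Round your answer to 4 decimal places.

Area = ½·PR·RQ·sin R ≈ 450.02.

450.0176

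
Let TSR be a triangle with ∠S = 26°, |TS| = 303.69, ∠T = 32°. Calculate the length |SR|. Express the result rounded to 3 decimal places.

The third angle is ∠R = 180° − ∠T − ∠S = 122.00°.
Law of sines: |SR| = |TS|·sin T/sin R ≈ 189.77.

189.767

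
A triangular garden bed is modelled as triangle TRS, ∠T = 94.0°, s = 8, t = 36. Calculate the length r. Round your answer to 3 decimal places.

34.546

Law of sines: sin S = s·sin T/t ≈ 0.22168.
Since t ≥ s, only the acute value applies: ∠S ≈ 12.81°.
Then ∠R = 180° − ∠T − ∠S ≈ 73.19°.
Law of sines gives r = t·sin R/sin T ≈ 34.546.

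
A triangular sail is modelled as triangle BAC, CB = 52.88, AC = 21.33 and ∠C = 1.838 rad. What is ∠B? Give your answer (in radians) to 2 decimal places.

0.34

By the law of cosines, BA² = AC² + CB² − 2·AC·CB·cos C = 3846.9, so BA ≈ 62.023.
Law of cosines again: cos B = (CB² + BA² − AC²)/(2·CB·BA) ≈ 0.94339, so ∠B ≈ 0.338 rad.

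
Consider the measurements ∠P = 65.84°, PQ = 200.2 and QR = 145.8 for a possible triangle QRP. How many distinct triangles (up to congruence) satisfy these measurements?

0

PQ·sin P = 200.2·sin(65.84°) ≈ 182.7.
Since QR = 145.8 < 182.7 = PQ sin P, no triangle exists.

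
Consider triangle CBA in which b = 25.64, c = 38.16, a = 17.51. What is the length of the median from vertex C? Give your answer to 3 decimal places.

10.861

Median from C: ½√(2·b² + 2·a² − c²) ≈ 10.861.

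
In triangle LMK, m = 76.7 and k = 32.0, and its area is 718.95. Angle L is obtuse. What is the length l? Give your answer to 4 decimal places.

104.3316

From area = ½·m·k·sin L, we get sin L = 2·area/(m·k) ≈ 0.58585.
Taking the obtuse solution, ∠L ≈ 144.14°.
Law of cosines then gives l ≈ 104.33.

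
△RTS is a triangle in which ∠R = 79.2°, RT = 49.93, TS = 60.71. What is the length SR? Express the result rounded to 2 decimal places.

45.14

Law of sines: sin S = RT·sin R/TS ≈ 0.80787.
Since TS ≥ RT, only the acute value applies: ∠S ≈ 53.89°.
Then ∠T = 180° − ∠R − ∠S ≈ 46.91°.
Law of sines gives SR = TS·sin T/sin R ≈ 45.136.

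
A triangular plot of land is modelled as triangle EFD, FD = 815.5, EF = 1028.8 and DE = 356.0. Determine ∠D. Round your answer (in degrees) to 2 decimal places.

By the law of cosines, cos D = (FD² + DE² − EF²) / (2·FD·DE) ≈ -0.45924, so ∠D ≈ 117.34°.

117.34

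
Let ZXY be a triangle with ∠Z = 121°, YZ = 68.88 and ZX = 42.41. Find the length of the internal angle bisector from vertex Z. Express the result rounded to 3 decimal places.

25.851

By the law of cosines, XY² = YZ² + ZX² − 2·YZ·ZX·cos Z = 9552.1, so XY ≈ 97.735.
The bisector from Z has length 2·YZ·ZX·cos(∠Z/2)/(YZ+ZX) ≈ 25.851.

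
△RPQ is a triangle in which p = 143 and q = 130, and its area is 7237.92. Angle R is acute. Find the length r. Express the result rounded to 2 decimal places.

From area = ½·p·q·sin R, we get sin R = 2·area/(p·q) ≈ 0.77869.
Taking the acute solution, ∠R ≈ 51.14°.
Law of cosines then gives r ≈ 118.41.

118.41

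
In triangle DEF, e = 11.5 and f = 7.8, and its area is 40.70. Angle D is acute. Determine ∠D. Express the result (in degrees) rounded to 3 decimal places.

From area = ½·e·f·sin D, we get sin D = 2·area/(e·f) ≈ 0.90747.
Taking the acute solution, ∠D ≈ 65.16°.

∠D ≈ 65.158°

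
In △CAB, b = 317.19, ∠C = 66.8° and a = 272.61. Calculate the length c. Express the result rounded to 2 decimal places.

By the law of cosines, c² = a² + b² − 2·a·b·cos C = 1.068e+05, so c ≈ 326.8.

326.80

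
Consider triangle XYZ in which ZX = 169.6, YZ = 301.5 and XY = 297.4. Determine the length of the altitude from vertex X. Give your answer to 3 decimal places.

h_X ≈ 161.504

Semiperimeter s = (301.5 + 169.6 + 297.4)/2 = 384.25.
Heron's formula: area = √(384.25·82.75·214.65·86.85) ≈ 24347.
The altitude from X has length 2·area/YZ ≈ 161.5.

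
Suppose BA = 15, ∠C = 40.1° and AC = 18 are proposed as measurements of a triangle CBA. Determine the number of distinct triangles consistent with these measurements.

AC·sin C = 18·sin(40.1°) ≈ 11.59.
Since AC sin C < BA < AC (11.59 < 15 < 18), two triangles exist.

2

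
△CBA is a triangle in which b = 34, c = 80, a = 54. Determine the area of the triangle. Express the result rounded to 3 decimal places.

709.930

Semiperimeter s = (80 + 34 + 54)/2 = 84.
Heron's formula: area = √(84·4·50·30) ≈ 709.93.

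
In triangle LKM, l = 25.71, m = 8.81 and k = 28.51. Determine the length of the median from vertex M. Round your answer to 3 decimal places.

26.786

Median from M: ½√(2·l² + 2·k² − m²) ≈ 26.786.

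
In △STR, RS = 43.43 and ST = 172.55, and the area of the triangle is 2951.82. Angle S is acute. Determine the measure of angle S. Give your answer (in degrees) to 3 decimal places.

From area = ½·RS·ST·sin S, we get sin S = 2·area/(RS·ST) ≈ 0.78780.
Taking the acute solution, ∠S ≈ 51.98°.

∠S ≈ 51.980°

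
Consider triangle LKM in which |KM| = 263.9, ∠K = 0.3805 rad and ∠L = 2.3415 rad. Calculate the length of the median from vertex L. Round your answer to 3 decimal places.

56.117

The third angle is ∠M = π − ∠L − ∠K = 0.4196 rad.
Law of sines: |ML| = |KM|·sin K/sin L ≈ 136.61.
Law of sines: |LK| = |KM|·sin M/sin L ≈ 149.86.
Median from L: ½√(2·|ML|² + 2·|LK|² − |KM|²) ≈ 56.117.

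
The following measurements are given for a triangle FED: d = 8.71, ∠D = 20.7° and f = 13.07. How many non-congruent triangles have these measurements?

2

f·sin D = 13.07·sin(20.7°) ≈ 4.62.
Since f sin D < d < f (4.62 < 8.71 < 13.07), two triangles exist.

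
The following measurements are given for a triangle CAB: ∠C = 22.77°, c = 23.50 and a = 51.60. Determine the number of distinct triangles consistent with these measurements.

a·sin C = 51.60·sin(22.77°) ≈ 19.97.
Since a sin C < c < a (19.97 < 23.50 < 51.60), two triangles exist.

2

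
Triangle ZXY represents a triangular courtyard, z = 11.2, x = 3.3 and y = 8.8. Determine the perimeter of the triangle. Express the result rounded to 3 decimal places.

23.300

Perimeter = 11.2 + 3.3 + 8.8 = 23.3.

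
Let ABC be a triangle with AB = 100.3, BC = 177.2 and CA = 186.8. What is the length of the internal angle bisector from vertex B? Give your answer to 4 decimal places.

t_B ≈ 98.5876

By the law of cosines, cos B = (AB² + BC² − CA²) / (2·AB·BC) ≈ 0.18471, so ∠B ≈ 79.36°.
The bisector from B has length 2·AB·BC·cos(∠B/2)/(AB+BC) ≈ 98.588.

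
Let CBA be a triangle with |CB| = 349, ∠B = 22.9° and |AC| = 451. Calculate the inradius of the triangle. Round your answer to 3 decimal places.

65.782

Law of sines: sin A = |CB|·sin B/|AC| ≈ 0.30112.
Since |AC| ≥ |CB|, only the acute value applies: ∠A ≈ 17.52°.
Then ∠C = 180° − ∠B − ∠A ≈ 139.58°.
Law of sines gives |BA| = |AC|·sin C/sin B ≈ 751.56.
Area = ½·|AC|·|CB|·sin C ≈ 51033.
Semiperimeter s = (751.56+451+349)/2 = 775.78.
Inradius = area/s = 51033/775.78 ≈ 65.782.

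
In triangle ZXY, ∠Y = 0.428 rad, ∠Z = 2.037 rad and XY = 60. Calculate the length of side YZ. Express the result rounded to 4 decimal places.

42.0566

The third angle is ∠X = π − ∠Y − ∠Z = 0.677 rad.
Law of sines: YZ = XY·sin X/sin Z ≈ 42.057.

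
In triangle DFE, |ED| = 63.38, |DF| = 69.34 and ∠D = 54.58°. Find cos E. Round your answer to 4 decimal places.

By the law of cosines, |FE|² = |ED|² + |DF|² − 2·|ED|·|DF|·cos D = 3730.9, so |FE| ≈ 61.081.
Law of cosines again: cos E = (|FE|² + |ED|² − |DF|²)/(2·|FE|·|ED|) ≈ 0.37970, so ∠E ≈ 67.68°.

cos E ≈ 0.3797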